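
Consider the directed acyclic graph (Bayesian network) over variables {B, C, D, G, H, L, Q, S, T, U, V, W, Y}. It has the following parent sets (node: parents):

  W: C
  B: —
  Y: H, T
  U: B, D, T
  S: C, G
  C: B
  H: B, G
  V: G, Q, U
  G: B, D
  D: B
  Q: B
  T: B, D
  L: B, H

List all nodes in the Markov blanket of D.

By definition, MB(D) is built from D's parents, D's children, and the co-parents of D.
D's parents: B.
D's children: G, T, U.
Parents of each child, excluding D:
  G: B
  T: B
  U: B, T
Union: {B} ∪ {G, T, U} ∪ {B, T} = {B, G, T, U}.

{B, G, T, U}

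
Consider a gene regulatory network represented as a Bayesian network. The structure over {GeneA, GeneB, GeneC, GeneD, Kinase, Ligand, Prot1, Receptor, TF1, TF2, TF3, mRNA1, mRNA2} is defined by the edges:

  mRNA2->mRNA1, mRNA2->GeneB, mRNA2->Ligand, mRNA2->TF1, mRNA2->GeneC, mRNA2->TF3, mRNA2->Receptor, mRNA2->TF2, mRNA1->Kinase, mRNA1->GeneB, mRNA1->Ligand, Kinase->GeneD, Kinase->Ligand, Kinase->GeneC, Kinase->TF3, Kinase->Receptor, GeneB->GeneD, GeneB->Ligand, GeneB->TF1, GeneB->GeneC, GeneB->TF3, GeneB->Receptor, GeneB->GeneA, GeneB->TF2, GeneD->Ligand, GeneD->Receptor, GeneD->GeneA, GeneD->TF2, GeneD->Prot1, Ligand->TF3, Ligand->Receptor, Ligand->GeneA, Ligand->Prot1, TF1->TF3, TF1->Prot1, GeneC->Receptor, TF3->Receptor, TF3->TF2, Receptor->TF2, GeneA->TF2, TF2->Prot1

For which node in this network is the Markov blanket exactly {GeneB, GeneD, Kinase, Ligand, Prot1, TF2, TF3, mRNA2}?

TF1

The target node must have every member of {GeneB, GeneD, Kinase, Ligand, Prot1, TF2, TF3, mRNA2} as a parent, child, or co-parent, and no others.
Parents of TF1: GeneB, mRNA2; children: Prot1, TF3; co-parents: GeneB, GeneD, Kinase, Ligand, TF2, mRNA2.
These exactly cover the given set, so the node is TF1.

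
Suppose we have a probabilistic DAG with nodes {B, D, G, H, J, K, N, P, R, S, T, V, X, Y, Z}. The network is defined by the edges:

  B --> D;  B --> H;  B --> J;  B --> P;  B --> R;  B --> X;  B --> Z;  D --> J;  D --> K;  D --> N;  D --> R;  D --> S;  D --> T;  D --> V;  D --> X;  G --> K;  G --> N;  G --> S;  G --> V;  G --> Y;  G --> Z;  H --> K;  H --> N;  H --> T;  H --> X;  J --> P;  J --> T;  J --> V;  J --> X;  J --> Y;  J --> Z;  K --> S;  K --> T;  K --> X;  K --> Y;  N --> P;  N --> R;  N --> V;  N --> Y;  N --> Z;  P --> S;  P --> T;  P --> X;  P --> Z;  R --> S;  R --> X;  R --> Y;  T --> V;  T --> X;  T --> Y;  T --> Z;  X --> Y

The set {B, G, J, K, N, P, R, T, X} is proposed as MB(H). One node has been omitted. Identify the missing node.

D

H has parent B.
Ch(H) = {K, N, T, X}.
Other parents of H's children:
  K: D, G
  N: D, G
  T: D, J, K, P
  X: B, D, J, K, P, R, T
MB(H) = {B, D, G, J, K, N, P, R, T, X}.
Comparing with the claimed set, D is missing.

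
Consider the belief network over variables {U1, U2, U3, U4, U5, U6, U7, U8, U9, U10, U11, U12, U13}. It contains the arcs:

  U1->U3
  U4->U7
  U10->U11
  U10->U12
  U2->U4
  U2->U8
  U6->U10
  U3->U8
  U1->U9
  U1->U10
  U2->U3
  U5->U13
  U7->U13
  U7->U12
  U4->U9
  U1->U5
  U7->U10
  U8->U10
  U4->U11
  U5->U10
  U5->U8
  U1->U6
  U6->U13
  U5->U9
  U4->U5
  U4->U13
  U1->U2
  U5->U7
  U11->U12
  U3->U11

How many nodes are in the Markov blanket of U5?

10

U5 has children U7, U8, U9, U10, U13.
U5's parents: U1, U4.
Parents of each child, excluding U5:
  U7's other parent is U4.
  parents(U8) \ {U5} = {U2, U3}.
  U9's other parents are U1, U4.
  U10 also has parents U1, U6, U7, U8.
  U13 also has parents U4, U6, U7.
MB(U5) = {U1, U2, U3, U4, U6, U7, U8, U9, U10, U13}, which has 10 nodes.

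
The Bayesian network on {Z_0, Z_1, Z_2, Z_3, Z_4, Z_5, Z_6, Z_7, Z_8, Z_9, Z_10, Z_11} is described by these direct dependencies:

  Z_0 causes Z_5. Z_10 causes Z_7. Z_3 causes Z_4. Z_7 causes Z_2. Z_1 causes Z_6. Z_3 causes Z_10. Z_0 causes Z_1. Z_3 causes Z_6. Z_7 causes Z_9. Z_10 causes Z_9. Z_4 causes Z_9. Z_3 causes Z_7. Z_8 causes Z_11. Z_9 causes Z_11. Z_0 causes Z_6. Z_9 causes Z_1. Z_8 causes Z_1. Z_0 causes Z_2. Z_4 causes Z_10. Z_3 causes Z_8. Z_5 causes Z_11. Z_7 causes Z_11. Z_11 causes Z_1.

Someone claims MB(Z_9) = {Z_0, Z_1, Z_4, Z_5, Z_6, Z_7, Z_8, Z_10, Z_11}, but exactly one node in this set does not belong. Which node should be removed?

By definition, MB(Z_9) is built from Z_9's parents, Z_9's children, and the co-parents of Z_9.
Z_9 has parents Z_4, Z_7, Z_10.
Z_9 has children Z_1, Z_11.
Co-parents of Z_9 (other parents of its children):
  Z_11 also has parents Z_5, Z_7, Z_8.
  Z_1 also has parents Z_0, Z_8, Z_11.
MB(Z_9) = {Z_0, Z_1, Z_4, Z_5, Z_7, Z_8, Z_10, Z_11}.
Z_6 is neither a parent, child, nor co-parent of Z_9, so it does not belong.

Z_6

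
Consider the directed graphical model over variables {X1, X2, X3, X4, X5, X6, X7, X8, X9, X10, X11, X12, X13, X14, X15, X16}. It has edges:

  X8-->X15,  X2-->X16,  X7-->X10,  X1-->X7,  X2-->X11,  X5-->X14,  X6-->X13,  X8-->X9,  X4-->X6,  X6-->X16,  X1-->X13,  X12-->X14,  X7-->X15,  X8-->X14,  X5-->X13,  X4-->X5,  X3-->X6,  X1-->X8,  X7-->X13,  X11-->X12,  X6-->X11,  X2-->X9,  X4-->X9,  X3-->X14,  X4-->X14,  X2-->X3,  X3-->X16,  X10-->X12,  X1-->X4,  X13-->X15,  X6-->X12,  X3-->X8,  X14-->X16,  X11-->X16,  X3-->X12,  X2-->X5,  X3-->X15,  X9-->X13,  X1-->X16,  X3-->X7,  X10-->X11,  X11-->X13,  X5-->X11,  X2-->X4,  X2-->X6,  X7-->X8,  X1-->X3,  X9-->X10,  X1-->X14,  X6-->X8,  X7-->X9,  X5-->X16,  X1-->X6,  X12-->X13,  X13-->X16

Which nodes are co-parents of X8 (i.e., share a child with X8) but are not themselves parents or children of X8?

Children of X8: X9, X14, X15.
  parents(X9) \ {X8} = {X2, X4, X7}.
  parents(X14) \ {X8} = {X1, X3, X4, X5, X12}.
  X15 also has parents X3, X7, X13.
Excluding nodes already adjacent to X8 (X1, X3, X6, X7, X9, X14, X15), the co-parent-only contribution is {X2, X4, X5, X12, X13}.

{X2, X4, X5, X12, X13}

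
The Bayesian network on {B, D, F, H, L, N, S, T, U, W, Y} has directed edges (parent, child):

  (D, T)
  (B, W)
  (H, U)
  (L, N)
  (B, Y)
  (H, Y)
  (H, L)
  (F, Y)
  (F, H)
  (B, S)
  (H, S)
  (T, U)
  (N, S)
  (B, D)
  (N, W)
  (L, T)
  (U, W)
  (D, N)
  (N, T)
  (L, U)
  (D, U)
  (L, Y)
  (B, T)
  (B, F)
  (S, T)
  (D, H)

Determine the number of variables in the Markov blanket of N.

A node's Markov blanket = Pa ∪ Ch ∪ (parents of Ch other than the node itself).
N has parents D, L.
N has children S, T, W.
Parents of each child, excluding N:
  S: B, H
  T: B, D, L, S
  W: B, U
MB(N) = {B, D, H, L, S, T, U, W}, which has 8 nodes.

8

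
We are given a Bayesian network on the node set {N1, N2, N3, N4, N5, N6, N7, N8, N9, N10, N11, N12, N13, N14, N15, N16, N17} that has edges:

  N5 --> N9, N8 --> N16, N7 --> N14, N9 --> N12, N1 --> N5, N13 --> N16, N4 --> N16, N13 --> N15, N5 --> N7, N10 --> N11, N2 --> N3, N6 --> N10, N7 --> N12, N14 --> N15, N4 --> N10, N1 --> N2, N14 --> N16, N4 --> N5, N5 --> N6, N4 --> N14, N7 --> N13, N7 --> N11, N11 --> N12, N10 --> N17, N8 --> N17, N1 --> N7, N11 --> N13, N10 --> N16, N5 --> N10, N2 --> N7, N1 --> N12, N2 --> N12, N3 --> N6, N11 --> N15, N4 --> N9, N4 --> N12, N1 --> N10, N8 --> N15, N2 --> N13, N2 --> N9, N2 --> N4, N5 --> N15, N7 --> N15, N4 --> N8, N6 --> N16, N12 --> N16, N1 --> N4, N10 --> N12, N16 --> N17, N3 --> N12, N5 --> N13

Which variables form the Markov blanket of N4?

{N1, N2, N3, N5, N6, N7, N8, N9, N10, N11, N12, N13, N14, N16}

Recall MB(v) = parents ∪ children ∪ spouses, where spouses are the other parents of v's children.
N4's children: N5, N8, N9, N10, N12, N14, N16.
Parents of N4: N1, N2.
Other parents of N4's children:
  N5's other parent is N1.
  N8: no additional parents.
  N9's other parents are N2, N5.
  parents(N10) \ {N4} = {N1, N5, N6}.
  parents(N12) \ {N4} = {N1, N2, N3, N7, N9, N10, N11}.
  parents(N14) \ {N4} = {N7}.
  parents(N16) \ {N4} = {N6, N8, N10, N12, N13, N14}.
Union: {N1, N2} ∪ {N5, N8, N9, N10, N12, N14, N16} ∪ {N1, N2, N3, N5, N6, N7, N8, N9, N10, N11, N12, N13, N14} = {N1, N2, N3, N5, N6, N7, N8, N9, N10, N11, N12, N13, N14, N16}.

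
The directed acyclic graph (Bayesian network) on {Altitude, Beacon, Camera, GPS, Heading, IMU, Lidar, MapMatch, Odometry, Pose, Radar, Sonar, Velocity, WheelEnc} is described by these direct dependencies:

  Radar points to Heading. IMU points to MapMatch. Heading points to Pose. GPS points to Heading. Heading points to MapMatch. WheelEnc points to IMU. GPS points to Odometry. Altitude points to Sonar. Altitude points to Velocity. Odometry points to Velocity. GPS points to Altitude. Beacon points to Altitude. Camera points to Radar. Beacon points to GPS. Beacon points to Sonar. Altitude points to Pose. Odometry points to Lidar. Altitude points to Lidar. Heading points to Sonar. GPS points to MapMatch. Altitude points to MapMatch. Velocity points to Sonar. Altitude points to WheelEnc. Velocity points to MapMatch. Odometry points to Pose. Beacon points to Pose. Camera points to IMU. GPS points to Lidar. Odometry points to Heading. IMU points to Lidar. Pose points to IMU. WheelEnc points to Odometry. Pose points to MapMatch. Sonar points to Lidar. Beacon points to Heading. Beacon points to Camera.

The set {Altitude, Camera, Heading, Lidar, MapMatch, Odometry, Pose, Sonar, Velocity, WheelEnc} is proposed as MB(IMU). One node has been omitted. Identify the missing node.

Recall MB(v) = parents ∪ children ∪ spouses, where spouses are the other parents of v's children.
IMU has children Lidar, MapMatch.
IMU has parents Camera, Pose, WheelEnc.
Parents of each child, excluding IMU:
  MapMatch also has parents Altitude, GPS, Heading, Pose, Velocity.
  Lidar's other parents are Altitude, GPS, Odometry, Sonar.
MB(IMU) = {Altitude, Camera, GPS, Heading, Lidar, MapMatch, Odometry, Pose, Sonar, Velocity, WheelEnc}.
Comparing with the claimed set, GPS is missing.

GPS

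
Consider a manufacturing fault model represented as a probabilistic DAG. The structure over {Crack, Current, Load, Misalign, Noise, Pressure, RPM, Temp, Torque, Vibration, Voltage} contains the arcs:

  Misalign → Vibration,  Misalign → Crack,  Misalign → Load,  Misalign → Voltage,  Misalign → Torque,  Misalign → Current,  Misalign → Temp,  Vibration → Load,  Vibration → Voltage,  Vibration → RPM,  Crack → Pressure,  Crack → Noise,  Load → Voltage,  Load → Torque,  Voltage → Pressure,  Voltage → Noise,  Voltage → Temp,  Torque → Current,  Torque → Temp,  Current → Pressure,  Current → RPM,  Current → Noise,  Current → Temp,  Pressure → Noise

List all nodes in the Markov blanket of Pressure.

By definition, MB(Pressure) is built from Pressure's parents, Pressure's children, and the co-parents of Pressure.
Ch(Pressure) = {Noise}.
Parents of Pressure: Crack, Current, Voltage.
Parents of each child, excluding Pressure:
  parents(Noise) \ {Pressure} = {Crack, Current, Voltage}.
MB(Pressure) = {Crack, Current, Noise, Voltage}.

{Crack, Current, Noise, Voltage}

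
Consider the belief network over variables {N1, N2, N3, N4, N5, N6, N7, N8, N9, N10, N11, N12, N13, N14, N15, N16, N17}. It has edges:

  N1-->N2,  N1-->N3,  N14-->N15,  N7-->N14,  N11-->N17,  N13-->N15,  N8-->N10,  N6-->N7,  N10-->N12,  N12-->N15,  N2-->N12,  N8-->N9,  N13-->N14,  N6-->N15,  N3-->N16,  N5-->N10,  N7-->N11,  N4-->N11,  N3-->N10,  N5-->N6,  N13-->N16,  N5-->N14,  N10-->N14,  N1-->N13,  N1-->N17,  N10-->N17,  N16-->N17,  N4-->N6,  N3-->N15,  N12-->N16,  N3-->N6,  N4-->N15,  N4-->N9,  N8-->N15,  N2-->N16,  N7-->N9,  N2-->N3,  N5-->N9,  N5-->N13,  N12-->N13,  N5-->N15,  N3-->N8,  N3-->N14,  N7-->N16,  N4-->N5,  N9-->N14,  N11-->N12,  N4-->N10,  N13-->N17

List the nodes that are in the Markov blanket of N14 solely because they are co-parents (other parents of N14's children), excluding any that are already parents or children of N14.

{N4, N6, N8, N12}

Children of N14: N15.
  N15's other parents are N3, N4, N5, N6, N8, N12, N13.
Excluding nodes already adjacent to N14 (N3, N5, N7, N9, N10, N13, N15), the co-parent-only contribution is {N4, N6, N8, N12}.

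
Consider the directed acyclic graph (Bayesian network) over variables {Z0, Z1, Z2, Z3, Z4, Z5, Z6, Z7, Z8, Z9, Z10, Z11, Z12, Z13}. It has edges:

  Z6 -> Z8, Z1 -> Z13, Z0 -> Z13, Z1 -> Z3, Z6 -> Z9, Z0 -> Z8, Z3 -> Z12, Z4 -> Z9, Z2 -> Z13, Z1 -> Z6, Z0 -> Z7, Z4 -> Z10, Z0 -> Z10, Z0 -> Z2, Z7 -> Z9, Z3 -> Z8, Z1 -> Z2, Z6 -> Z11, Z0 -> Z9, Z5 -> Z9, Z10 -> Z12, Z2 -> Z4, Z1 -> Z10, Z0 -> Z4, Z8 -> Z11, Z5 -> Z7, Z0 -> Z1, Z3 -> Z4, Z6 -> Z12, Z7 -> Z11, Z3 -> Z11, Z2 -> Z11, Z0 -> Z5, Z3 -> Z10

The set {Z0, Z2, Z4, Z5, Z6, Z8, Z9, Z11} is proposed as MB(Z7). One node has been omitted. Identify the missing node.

Z7 has parents Z0, Z5.
Z7 has children Z9, Z11.
For each child, the remaining parents (spouses of Z7):
  Z9's other parents are Z0, Z4, Z5, Z6.
  parents(Z11) \ {Z7} = {Z2, Z3, Z6, Z8}.
MB(Z7) = {Z0, Z2, Z3, Z4, Z5, Z6, Z8, Z9, Z11}.
Comparing with the claimed set, Z3 is missing.

Z3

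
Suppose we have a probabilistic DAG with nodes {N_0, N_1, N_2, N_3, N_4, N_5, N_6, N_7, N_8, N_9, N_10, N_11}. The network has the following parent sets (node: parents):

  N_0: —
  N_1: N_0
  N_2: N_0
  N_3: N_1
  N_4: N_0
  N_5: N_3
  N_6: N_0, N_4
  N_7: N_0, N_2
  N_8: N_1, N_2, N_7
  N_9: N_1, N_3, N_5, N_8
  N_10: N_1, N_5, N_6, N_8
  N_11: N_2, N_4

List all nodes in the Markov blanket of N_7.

N_7's children: N_8.
N_7's parents: N_0, N_2.
Co-parents of N_7 (other parents of its children):
  N_8: N_1, N_2
So the Markov blanket of N_7 is {N_0, N_1, N_2, N_8}.

{N_0, N_1, N_2, N_8}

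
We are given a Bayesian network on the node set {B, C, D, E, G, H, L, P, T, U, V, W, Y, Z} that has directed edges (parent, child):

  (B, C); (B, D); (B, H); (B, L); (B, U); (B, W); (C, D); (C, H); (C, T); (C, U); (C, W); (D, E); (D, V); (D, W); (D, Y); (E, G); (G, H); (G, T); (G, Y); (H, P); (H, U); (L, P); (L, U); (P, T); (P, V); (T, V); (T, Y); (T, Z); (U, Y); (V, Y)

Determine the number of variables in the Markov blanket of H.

6

The Markov blanket of a node is its parents, its children, and the other parents of its children.
Children of H: P, U.
H has parents B, C, G.
For each child, the remaining parents (spouses of H):
  P: L
  U: B, C, L
MB(H) = {B, C, G, L, P, U}, which has 6 nodes.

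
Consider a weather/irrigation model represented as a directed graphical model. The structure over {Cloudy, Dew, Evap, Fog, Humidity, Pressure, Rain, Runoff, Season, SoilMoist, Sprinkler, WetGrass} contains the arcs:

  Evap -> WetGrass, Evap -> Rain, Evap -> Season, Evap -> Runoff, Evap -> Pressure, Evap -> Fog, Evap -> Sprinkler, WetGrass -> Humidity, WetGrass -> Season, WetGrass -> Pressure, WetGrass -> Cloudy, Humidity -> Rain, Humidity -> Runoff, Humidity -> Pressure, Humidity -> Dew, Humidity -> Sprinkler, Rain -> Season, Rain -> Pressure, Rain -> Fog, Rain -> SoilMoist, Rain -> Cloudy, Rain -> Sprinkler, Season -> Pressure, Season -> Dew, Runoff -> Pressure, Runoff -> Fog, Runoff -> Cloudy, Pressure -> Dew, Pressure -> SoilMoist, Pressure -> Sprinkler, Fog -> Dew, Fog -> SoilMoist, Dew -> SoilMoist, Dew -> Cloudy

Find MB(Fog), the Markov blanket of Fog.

Children of Fog: Dew, SoilMoist.
Fog has parents Evap, Rain, Runoff.
For each child, the remaining parents (spouses of Fog):
  Dew's other parents are Humidity, Pressure, Season.
  SoilMoist's other parents are Dew, Pressure, Rain.
So the Markov blanket of Fog is {Dew, Evap, Humidity, Pressure, Rain, Runoff, Season, SoilMoist}.

{Dew, Evap, Humidity, Pressure, Rain, Runoff, Season, SoilMoist}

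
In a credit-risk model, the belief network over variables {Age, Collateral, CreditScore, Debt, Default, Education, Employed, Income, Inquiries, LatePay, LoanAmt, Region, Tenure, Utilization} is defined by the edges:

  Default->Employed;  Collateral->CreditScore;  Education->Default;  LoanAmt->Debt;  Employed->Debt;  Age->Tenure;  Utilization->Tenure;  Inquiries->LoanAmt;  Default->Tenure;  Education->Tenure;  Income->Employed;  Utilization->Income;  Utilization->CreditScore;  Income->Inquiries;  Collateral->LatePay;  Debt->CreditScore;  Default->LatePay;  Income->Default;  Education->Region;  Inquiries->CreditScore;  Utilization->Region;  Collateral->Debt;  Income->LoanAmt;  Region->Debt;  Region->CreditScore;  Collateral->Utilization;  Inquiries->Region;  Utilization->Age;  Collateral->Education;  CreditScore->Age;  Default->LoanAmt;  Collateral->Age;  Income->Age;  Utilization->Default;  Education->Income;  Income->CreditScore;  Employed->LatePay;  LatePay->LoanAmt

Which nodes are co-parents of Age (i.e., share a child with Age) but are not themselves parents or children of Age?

{Default, Education}

Children of Age: Tenure.
  Tenure's other parents are Default, Education, Utilization.
Excluding nodes already adjacent to Age (Collateral, CreditScore, Income, Tenure, Utilization), the co-parent-only contribution is {Default, Education}.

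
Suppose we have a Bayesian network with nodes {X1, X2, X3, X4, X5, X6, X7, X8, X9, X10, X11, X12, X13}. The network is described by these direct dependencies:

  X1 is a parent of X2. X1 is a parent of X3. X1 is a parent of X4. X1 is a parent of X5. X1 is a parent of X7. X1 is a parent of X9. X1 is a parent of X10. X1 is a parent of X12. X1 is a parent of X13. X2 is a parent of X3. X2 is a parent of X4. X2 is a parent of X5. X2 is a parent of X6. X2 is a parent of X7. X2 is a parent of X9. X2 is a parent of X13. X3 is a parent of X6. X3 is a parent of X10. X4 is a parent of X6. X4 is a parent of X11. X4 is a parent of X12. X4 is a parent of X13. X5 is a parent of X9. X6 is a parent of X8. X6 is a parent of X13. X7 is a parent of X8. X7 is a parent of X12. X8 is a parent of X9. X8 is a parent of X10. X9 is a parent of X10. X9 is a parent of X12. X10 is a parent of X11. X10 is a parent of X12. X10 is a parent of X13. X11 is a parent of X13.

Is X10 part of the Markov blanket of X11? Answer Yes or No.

X10 is a parent of X11.
So X10 ∈ MB(X11).

Yes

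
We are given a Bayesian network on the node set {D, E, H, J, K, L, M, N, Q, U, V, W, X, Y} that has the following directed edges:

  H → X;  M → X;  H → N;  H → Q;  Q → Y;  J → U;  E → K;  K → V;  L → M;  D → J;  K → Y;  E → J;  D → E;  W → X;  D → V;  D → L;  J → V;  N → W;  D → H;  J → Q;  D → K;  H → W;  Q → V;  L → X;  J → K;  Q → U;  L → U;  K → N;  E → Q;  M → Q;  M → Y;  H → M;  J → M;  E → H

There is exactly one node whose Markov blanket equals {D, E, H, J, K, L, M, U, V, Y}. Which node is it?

Q

The target node must have every member of {D, E, H, J, K, L, M, U, V, Y} as a parent, child, or co-parent, and no others.
Parents of Q: E, H, J, M; children: U, V, Y; co-parents: D, J, K, L, M.
These exactly cover the given set, so the node is Q.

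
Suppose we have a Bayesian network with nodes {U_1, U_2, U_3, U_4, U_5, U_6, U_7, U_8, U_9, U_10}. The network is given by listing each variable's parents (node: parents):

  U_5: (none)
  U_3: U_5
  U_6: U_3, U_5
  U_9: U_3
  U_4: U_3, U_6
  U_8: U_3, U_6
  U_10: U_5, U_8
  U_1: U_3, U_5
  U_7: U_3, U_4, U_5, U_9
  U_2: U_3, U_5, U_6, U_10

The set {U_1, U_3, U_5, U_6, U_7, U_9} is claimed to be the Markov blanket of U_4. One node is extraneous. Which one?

The Markov blanket of a node is its parents, its children, and the other parents of its children.
U_4 has parents U_3, U_6.
U_4 has child U_7.
Other parents of U_4's children:
  U_7: U_3, U_5, U_9
MB(U_4) = {U_3, U_5, U_6, U_7, U_9}.
U_1 is neither a parent, child, nor co-parent of U_4, so it does not belong.

U_1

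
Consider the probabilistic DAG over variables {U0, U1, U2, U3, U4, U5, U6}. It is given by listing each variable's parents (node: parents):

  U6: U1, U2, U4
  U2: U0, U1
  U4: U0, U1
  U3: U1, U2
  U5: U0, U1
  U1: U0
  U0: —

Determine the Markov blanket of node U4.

{U0, U1, U2, U6}

The Markov blanket of a node is its parents, its children, and the other parents of its children.
Ch(U4) = {U6}.
U4 has parents U0, U1.
Parents of each child, excluding U4:
  parents(U6) \ {U4} = {U1, U2}.
Taking the union gives {U0, U1, U2, U6}.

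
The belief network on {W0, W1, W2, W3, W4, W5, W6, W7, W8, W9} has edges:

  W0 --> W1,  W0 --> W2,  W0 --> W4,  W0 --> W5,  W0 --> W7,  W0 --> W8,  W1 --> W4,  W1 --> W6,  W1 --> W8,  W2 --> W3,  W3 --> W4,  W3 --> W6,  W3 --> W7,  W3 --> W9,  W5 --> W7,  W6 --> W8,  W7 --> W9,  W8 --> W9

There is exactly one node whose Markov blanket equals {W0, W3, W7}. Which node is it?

The target node must have every member of {W0, W3, W7} as a parent, child, or co-parent, and no others.
Parents of W5: W0; children: W7; co-parents: W0, W3.
These exactly cover the given set, so the node is W5.

W5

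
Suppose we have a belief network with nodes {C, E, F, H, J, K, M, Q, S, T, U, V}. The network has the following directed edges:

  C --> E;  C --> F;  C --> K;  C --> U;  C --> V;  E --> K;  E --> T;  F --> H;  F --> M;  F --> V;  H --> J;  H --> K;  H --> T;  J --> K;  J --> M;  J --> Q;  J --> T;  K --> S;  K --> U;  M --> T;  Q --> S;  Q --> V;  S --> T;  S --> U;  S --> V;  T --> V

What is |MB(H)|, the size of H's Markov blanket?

By definition, MB(H) is built from H's parents, H's children, and the co-parents of H.
H has parent F.
Children of H: J, K, T.
Co-parents of H (other parents of its children):
  J: no additional parents.
  parents(K) \ {H} = {C, E, J}.
  T's other parents are E, J, M, S.
MB(H) = {C, E, F, J, K, M, S, T}, which has 8 nodes.

8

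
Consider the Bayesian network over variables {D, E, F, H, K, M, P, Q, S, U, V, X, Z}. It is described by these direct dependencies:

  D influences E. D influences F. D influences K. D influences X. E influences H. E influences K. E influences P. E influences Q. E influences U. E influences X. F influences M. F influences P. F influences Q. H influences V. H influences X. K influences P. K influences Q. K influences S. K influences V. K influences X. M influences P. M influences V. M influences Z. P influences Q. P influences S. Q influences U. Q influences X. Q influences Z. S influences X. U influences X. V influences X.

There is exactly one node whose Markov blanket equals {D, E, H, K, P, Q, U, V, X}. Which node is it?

The target node must have every member of {D, E, H, K, P, Q, U, V, X} as a parent, child, or co-parent, and no others.
Parents of S: K, P; children: X; co-parents: D, E, H, K, Q, U, V.
These exactly cover the given set, so the node is S.

S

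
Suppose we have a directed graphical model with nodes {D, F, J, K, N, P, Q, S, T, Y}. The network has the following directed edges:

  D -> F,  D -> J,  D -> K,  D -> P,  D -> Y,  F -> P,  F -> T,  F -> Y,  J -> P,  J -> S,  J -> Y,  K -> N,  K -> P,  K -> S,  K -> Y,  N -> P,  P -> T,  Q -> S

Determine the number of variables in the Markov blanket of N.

5

N has parent K.
N has child P.
Parents of each child, excluding N:
  P's other parents are D, F, J, K.
MB(N) = {D, F, J, K, P}, which has 5 nodes.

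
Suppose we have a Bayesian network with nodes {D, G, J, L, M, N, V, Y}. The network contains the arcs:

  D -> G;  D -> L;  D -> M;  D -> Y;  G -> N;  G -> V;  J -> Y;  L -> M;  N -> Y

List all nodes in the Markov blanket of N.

A node's Markov blanket = Pa ∪ Ch ∪ (parents of Ch other than the node itself).
N's parents: G.
Ch(N) = {Y}.
For each child, the remaining parents (spouses of N):
  Y also has parents D, J.
Union: {G} ∪ {Y} ∪ {D, J} = {D, G, J, Y}.

{D, G, J, Y}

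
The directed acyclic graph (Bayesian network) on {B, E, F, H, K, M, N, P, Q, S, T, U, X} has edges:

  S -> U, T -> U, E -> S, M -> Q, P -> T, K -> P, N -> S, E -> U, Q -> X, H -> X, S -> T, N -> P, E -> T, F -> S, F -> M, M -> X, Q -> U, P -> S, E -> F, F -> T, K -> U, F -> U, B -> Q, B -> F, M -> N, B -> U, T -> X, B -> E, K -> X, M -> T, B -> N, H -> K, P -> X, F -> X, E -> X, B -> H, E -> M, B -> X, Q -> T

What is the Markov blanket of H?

H has parent B.
Children of H: K, X.
Parents of each child, excluding H:
  K: no additional parents.
  X's other parents are B, E, F, K, M, P, Q, T.
Union: {B} ∪ {K, X} ∪ {B, E, F, K, M, P, Q, T} = {B, E, F, K, M, P, Q, T, X}.

{B, E, F, K, M, P, Q, T, X}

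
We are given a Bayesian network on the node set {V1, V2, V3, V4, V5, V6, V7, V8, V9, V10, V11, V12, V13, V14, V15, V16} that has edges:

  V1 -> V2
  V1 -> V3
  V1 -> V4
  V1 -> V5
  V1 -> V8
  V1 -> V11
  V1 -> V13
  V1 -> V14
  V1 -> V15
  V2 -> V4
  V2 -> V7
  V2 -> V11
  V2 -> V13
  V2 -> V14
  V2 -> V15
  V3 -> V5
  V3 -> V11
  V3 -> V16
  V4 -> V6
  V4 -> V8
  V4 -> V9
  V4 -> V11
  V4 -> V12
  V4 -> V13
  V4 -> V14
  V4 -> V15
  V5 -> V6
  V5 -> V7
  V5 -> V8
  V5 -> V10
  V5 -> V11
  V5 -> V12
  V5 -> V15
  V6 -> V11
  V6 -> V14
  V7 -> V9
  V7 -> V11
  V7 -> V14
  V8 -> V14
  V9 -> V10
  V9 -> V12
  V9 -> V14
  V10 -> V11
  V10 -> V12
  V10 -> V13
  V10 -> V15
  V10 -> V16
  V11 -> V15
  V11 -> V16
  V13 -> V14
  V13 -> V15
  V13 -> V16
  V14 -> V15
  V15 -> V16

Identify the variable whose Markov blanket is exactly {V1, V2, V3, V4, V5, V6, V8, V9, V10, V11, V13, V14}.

V7

The target node must have every member of {V1, V2, V3, V4, V5, V6, V8, V9, V10, V11, V13, V14} as a parent, child, or co-parent, and no others.
Parents of V7: V2, V5; children: V9, V11, V14; co-parents: V1, V2, V3, V4, V5, V6, V8, V9, V10, V13.
These exactly cover the given set, so the node is V7.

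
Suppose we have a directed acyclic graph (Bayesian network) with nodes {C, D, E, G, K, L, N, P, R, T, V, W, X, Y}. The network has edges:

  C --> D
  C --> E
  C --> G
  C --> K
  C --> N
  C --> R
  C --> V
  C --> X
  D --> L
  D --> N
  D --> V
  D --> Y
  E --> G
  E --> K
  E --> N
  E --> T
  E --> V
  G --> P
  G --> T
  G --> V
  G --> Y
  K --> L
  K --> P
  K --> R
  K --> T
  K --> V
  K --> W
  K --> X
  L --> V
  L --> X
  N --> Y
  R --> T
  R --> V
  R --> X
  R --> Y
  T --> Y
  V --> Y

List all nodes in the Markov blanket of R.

Recall MB(v) = parents ∪ children ∪ spouses, where spouses are the other parents of v's children.
R's parents: C, K.
R has children T, V, X, Y.
Other parents of R's children:
  parents(T) \ {R} = {E, G, K}.
  V's other parents are C, D, E, G, K, L.
  X's other parents are C, K, L.
  parents(Y) \ {R} = {D, G, N, T, V}.
MB(R) = {C, D, E, G, K, L, N, T, V, X, Y}.

{C, D, E, G, K, L, N, T, V, X, Y}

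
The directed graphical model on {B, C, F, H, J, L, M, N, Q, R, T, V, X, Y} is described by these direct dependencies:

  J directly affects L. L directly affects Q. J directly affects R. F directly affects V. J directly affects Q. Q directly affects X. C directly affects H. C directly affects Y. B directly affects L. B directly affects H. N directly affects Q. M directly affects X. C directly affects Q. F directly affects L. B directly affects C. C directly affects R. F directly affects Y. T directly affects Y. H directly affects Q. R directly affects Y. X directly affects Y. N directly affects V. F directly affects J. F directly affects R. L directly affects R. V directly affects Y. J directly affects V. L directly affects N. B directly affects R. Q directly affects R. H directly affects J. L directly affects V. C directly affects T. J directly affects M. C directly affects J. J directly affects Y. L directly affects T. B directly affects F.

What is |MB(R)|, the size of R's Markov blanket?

10

By definition, MB(R) is built from R's parents, R's children, and the co-parents of R.
Pa(R) = {B, C, F, J, L, Q}.
Ch(R) = {Y}.
For each child, the remaining parents (spouses of R):
  parents(Y) \ {R} = {C, F, J, T, V, X}.
MB(R) = {B, C, F, J, L, Q, T, V, X, Y}, which has 10 nodes.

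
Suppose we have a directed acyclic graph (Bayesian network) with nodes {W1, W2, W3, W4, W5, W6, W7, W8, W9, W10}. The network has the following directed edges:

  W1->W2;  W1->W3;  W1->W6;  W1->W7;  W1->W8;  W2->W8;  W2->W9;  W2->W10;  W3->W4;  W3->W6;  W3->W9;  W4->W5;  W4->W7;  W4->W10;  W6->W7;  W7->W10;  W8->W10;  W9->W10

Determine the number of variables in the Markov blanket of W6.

4

The Markov blanket of a node is its parents, its children, and the other parents of its children.
Children of W6: W7.
Pa(W6) = {W1, W3}.
Co-parents of W6 (other parents of its children):
  W7: W1, W4
MB(W6) = {W1, W3, W4, W7}, which has 4 nodes.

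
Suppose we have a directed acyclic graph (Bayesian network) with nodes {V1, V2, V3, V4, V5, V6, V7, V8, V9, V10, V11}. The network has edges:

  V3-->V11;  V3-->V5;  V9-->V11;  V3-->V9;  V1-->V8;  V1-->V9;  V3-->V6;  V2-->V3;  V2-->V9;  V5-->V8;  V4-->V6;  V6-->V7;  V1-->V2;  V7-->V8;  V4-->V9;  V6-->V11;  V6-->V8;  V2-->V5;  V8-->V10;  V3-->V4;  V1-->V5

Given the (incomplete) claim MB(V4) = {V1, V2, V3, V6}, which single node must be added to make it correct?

By definition, MB(V4) is built from V4's parents, V4's children, and the co-parents of V4.
V4's children: V6, V9.
V4's parents: V3.
Co-parents of V4 (other parents of its children):
  V6 also has parent V3.
  V9 also has parents V1, V2, V3.
MB(V4) = {V1, V2, V3, V6, V9}.
Comparing with the claimed set, V9 is missing.

V9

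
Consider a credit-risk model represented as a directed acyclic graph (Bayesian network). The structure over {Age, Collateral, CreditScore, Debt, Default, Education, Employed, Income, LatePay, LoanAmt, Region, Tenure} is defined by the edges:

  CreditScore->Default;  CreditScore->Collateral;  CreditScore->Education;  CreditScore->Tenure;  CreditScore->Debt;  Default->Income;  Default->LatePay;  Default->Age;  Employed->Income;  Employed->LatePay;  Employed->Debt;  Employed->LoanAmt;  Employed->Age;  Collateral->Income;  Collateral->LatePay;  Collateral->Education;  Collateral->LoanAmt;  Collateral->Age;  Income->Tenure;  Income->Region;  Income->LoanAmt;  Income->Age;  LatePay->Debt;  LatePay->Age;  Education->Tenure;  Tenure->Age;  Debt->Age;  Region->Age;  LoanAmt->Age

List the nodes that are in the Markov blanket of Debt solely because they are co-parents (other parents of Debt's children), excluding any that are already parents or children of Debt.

Children of Debt: Age.
  Age: Collateral, Default, Employed, Income, LatePay, LoanAmt, Region, Tenure
Excluding nodes already adjacent to Debt (Age, CreditScore, Employed, LatePay), the co-parent-only contribution is {Collateral, Default, Income, LoanAmt, Region, Tenure}.

{Collateral, Default, Income, LoanAmt, Region, Tenure}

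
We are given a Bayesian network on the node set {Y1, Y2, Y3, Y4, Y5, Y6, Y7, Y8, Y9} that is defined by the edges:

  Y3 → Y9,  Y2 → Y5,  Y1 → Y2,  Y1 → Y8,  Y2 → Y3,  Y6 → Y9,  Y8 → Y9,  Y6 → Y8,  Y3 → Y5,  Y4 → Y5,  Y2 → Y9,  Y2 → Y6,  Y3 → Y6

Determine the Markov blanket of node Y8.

{Y1, Y2, Y3, Y6, Y9}

Parents of Y8: Y1, Y6.
Y8 has child Y9.
For each child, the remaining parents (spouses of Y8):
  parents(Y9) \ {Y8} = {Y2, Y3, Y6}.
MB(Y8) = {Y1, Y2, Y3, Y6, Y9}.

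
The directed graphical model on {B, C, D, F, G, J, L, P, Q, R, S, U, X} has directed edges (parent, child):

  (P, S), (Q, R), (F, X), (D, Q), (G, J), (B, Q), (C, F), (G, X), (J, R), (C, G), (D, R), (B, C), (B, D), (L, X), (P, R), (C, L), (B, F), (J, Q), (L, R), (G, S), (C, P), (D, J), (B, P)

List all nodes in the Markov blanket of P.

The Markov blanket of a node is its parents, its children, and the other parents of its children.
P's parents: B, C.
Ch(P) = {R, S}.
Parents of each child, excluding P:
  R's other parents are D, J, L, Q.
  S's other parent is G.
Union: {B, C} ∪ {R, S} ∪ {D, G, J, L, Q} = {B, C, D, G, J, L, Q, R, S}.

{B, C, D, G, J, L, Q, R, S}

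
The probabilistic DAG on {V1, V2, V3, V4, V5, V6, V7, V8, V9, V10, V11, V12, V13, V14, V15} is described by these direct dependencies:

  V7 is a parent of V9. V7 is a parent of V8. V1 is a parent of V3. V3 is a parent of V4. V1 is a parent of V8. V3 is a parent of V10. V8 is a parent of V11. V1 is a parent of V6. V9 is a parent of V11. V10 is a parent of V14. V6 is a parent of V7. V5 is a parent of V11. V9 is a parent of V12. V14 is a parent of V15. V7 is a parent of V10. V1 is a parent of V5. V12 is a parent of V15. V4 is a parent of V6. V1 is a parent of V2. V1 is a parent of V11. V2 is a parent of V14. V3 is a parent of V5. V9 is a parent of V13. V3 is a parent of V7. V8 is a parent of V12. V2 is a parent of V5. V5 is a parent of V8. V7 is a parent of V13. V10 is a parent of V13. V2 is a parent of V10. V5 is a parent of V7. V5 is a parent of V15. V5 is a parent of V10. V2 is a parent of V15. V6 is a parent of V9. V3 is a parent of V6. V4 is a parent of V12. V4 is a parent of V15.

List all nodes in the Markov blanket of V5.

The Markov blanket of a node is its parents, its children, and the other parents of its children.
V5 has children V7, V8, V10, V11, V15.
V5 has parents V1, V2, V3.
Other parents of V5's children:
  parents(V7) \ {V5} = {V3, V6}.
  V8's other parents are V1, V7.
  parents(V10) \ {V5} = {V2, V3, V7}.
  V11 also has parents V1, V8, V9.
  V15 also has parents V2, V4, V12, V14.
Union: {V1, V2, V3} ∪ {V7, V8, V10, V11, V15} ∪ {V1, V2, V3, V4, V6, V7, V8, V9, V12, V14} = {V1, V2, V3, V4, V6, V7, V8, V9, V10, V11, V12, V14, V15}.

{V1, V2, V3, V4, V6, V7, V8, V9, V10, V11, V12, V14, V15}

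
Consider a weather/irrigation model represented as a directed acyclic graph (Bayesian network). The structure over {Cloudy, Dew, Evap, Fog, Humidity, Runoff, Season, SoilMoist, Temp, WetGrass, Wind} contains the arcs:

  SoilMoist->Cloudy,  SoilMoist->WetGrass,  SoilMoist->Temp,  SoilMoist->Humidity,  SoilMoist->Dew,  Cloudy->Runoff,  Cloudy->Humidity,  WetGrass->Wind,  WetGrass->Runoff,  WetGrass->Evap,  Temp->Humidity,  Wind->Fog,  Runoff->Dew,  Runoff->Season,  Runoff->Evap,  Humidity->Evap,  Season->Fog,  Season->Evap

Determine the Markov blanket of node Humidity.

{Cloudy, Evap, Runoff, Season, SoilMoist, Temp, WetGrass}

The Markov blanket of a node is its parents, its children, and the other parents of its children.
Humidity has parents Cloudy, SoilMoist, Temp.
Ch(Humidity) = {Evap}.
Parents of each child, excluding Humidity:
  Evap also has parents Runoff, Season, WetGrass.
MB(Humidity) = {Cloudy, Evap, Runoff, Season, SoilMoist, Temp, WetGrass}.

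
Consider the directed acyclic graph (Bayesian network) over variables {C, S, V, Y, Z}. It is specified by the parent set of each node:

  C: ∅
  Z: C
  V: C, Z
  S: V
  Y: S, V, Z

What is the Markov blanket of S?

{V, Y, Z}

Recall MB(v) = parents ∪ children ∪ spouses, where spouses are the other parents of v's children.
Pa(S) = {V}.
S has child Y.
For each child, the remaining parents (spouses of S):
  Y's other parents are V, Z.
Union: {V} ∪ {Y} ∪ {V, Z} = {V, Y, Z}.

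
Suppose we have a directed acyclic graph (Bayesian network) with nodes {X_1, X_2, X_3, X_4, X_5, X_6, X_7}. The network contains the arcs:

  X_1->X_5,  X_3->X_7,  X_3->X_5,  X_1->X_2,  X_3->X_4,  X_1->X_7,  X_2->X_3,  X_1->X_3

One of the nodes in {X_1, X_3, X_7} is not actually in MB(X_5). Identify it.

Pa(X_5) = {X_1, X_3}.
X_5's children: none.
X_5 has no children, so there are no co-parents.
MB(X_5) = {X_1, X_3}.
X_7 is neither a parent, child, nor co-parent of X_5, so it does not belong.

X_7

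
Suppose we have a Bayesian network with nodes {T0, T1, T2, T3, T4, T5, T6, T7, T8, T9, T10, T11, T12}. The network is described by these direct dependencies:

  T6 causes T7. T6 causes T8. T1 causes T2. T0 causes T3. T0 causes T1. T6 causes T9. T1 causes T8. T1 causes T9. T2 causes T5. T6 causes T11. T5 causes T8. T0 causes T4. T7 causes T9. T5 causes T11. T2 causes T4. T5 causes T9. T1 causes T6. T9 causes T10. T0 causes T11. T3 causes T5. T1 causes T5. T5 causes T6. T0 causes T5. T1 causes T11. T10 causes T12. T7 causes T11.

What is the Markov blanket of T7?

{T0, T1, T5, T6, T9, T11}

The Markov blanket of a node is its parents, its children, and the other parents of its children.
T7's parents: T6.
Children of T7: T9, T11.
Parents of each child, excluding T7:
  T9: T1, T5, T6
  T11: T0, T1, T5, T6
Union: {T6} ∪ {T9, T11} ∪ {T0, T1, T5, T6} = {T0, T1, T5, T6, T9, T11}.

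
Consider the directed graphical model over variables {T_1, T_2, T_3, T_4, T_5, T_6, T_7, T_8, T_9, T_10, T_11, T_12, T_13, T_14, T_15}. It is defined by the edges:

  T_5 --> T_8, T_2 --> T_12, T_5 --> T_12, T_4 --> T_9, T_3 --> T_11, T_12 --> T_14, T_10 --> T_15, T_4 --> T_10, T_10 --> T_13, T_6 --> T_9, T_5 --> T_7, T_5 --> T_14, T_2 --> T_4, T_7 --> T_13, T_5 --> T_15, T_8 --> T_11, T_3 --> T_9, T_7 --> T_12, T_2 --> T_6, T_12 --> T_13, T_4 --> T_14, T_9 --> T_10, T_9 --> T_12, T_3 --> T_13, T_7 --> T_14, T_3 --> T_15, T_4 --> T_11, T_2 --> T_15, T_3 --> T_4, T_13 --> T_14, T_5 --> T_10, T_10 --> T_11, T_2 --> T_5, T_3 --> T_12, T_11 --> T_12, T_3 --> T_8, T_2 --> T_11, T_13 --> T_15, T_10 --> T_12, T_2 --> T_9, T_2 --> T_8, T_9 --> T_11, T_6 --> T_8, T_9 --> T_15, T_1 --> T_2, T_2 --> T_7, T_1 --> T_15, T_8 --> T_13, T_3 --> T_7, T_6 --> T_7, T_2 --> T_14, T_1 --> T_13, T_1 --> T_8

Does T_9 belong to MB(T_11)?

T_9 is a parent of T_11.
So T_9 ∈ MB(T_11).

Yes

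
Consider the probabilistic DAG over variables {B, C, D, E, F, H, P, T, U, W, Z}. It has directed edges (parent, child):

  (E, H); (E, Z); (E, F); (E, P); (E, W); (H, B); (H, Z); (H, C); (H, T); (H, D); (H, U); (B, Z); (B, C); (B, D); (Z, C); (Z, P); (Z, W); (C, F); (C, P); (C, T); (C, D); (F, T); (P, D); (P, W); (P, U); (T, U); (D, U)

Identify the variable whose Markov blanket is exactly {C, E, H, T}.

The target node must have every member of {C, E, H, T} as a parent, child, or co-parent, and no others.
Parents of F: C, E; children: T; co-parents: C, H.
These exactly cover the given set, so the node is F.

F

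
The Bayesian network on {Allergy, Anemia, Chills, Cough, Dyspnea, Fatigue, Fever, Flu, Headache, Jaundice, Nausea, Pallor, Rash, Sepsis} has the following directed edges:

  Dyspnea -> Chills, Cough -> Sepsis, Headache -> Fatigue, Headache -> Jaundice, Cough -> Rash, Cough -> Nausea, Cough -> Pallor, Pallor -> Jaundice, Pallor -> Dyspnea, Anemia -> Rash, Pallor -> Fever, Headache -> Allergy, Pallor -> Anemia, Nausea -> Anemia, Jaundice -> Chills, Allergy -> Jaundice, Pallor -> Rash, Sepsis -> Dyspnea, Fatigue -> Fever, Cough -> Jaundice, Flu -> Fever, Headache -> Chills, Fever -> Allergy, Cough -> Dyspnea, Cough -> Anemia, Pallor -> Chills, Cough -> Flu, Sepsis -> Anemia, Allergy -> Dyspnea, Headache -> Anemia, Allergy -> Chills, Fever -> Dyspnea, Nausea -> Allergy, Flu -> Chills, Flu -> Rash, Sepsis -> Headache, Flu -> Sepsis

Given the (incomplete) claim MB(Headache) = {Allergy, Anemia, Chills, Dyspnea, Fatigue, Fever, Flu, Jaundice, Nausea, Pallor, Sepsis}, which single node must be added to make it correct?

Recall MB(v) = parents ∪ children ∪ spouses, where spouses are the other parents of v's children.
Headache has children Allergy, Anemia, Chills, Fatigue, Jaundice.
Headache's parents: Sepsis.
Co-parents of Headache (other parents of its children):
  Anemia's other parents are Cough, Nausea, Pallor, Sepsis.
  Fatigue: no additional parents.
  Allergy's other parents are Fever, Nausea.
  parents(Jaundice) \ {Headache} = {Allergy, Cough, Pallor}.
  parents(Chills) \ {Headache} = {Allergy, Dyspnea, Flu, Jaundice, Pallor}.
MB(Headache) = {Allergy, Anemia, Chills, Cough, Dyspnea, Fatigue, Fever, Flu, Jaundice, Nausea, Pallor, Sepsis}.
Comparing with the claimed set, Cough is missing.

Cough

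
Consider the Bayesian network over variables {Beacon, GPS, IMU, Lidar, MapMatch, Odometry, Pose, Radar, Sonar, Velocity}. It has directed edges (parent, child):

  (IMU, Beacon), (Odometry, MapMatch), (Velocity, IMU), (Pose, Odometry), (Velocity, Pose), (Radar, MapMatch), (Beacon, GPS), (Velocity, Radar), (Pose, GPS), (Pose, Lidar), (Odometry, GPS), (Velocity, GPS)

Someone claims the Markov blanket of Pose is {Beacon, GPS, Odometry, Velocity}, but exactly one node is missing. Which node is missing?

Lidar

Ch(Pose) = {GPS, Lidar, Odometry}.
Pose's parents: Velocity.
Co-parents of Pose (other parents of its children):
  Lidar: no additional parents.
  Odometry: no additional parents.
  GPS also has parents Beacon, Odometry, Velocity.
MB(Pose) = {Beacon, GPS, Lidar, Odometry, Velocity}.
Comparing with the claimed set, Lidar is missing.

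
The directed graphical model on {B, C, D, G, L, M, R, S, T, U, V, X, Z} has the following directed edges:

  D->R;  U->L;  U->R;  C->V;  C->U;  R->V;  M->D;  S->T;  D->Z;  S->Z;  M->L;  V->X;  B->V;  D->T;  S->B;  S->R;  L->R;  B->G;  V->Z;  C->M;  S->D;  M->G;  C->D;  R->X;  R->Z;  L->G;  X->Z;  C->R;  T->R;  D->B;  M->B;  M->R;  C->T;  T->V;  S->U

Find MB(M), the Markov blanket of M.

{B, C, D, G, L, R, S, T, U}

M has children B, D, G, L, R.
M has parent C.
Parents of each child, excluding M:
  parents(D) \ {M} = {C, S}.
  L also has parent U.
  B also has parents D, S.
  R's other parents are C, D, L, S, T, U.
  parents(G) \ {M} = {B, L}.
Union: {C} ∪ {B, D, G, L, R} ∪ {B, C, D, L, S, T, U} = {B, C, D, G, L, R, S, T, U}.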